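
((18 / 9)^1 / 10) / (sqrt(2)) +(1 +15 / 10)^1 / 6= sqrt(2) / 10 +5 / 12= 0.56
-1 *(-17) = 17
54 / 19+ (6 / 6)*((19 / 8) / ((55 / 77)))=4687 / 760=6.17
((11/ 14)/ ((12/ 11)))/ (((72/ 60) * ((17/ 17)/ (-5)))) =-3025/ 1008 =-3.00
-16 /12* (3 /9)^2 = -4 /27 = -0.15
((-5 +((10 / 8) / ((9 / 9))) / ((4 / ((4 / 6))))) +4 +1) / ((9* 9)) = 5 / 1944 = 0.00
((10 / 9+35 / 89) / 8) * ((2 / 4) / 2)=1205 / 25632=0.05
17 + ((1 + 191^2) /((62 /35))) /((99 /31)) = 640118 /99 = 6465.84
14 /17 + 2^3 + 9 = 303 /17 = 17.82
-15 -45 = -60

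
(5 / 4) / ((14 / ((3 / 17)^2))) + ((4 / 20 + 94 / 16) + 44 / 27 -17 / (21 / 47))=-4734893 / 156060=-30.34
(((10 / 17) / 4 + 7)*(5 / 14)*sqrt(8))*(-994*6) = -517590*sqrt(2) / 17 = -43057.81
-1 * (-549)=549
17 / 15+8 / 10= 29 / 15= 1.93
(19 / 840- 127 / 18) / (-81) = 17723 / 204120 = 0.09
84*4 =336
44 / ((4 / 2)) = 22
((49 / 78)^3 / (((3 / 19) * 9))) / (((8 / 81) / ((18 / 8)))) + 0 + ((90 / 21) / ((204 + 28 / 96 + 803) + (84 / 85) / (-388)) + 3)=5476410020645119 / 784736958363904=6.98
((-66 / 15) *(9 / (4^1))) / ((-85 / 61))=6039 / 850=7.10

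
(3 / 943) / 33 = 1 / 10373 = 0.00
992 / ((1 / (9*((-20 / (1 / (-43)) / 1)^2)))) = 6603148800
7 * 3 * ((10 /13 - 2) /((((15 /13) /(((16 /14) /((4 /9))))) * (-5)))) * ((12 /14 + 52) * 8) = 170496 /35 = 4871.31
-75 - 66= -141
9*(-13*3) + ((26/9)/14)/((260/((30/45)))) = -351.00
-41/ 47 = -0.87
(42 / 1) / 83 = 42 / 83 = 0.51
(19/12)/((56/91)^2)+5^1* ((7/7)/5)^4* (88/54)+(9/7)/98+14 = 5395724177/296352000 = 18.21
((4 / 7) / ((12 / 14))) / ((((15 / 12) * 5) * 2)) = 4 / 75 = 0.05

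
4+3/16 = 67/16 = 4.19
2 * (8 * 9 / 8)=18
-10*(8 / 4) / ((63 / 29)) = -580 / 63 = -9.21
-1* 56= -56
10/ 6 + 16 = 53/ 3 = 17.67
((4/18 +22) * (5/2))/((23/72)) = 4000/23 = 173.91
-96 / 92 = -24 / 23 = -1.04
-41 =-41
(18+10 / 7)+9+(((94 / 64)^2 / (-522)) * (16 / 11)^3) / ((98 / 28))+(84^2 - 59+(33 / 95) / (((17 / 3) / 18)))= 27594970360964 / 3927255255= 7026.53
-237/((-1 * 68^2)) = 237/4624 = 0.05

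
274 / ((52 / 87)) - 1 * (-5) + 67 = 13791 / 26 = 530.42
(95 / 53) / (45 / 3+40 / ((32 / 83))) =4 / 265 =0.02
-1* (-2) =2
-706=-706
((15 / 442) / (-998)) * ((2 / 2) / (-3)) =5 / 441116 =0.00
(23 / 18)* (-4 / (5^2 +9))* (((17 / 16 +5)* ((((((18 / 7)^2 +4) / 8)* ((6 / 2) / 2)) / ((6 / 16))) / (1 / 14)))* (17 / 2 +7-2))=-435045 / 476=-913.96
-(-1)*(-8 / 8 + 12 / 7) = 5 / 7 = 0.71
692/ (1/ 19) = 13148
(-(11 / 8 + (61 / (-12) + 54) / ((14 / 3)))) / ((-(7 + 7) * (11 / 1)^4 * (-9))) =-83 / 12913362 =-0.00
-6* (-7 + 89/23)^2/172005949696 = -243/710868338978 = -0.00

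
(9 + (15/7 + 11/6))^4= 88223850625/3111696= 28352.34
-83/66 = -1.26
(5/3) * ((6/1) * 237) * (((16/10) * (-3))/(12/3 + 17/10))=-37920/19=-1995.79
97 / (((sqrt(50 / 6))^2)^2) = 873 / 625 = 1.40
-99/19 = -5.21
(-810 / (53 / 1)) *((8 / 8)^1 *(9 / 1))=-137.55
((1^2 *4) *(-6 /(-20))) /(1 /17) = 102 /5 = 20.40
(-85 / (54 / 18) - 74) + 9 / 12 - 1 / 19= -23173 / 228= -101.64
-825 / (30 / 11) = -605 / 2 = -302.50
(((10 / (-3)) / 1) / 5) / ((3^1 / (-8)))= 16 / 9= 1.78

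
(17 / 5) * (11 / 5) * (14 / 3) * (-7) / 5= -18326 / 375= -48.87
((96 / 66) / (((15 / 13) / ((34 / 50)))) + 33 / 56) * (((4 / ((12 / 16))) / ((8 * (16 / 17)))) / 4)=5680397 / 22176000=0.26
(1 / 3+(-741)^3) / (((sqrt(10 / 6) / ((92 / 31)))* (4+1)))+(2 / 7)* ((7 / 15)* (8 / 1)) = 16 / 15 - 112295849704* sqrt(15) / 2325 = -187062345.49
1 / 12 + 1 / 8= 0.21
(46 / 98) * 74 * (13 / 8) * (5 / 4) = 55315 / 784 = 70.55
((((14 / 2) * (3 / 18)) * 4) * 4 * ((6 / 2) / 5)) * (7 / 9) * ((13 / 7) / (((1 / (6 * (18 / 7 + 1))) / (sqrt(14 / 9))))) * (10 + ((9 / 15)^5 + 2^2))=9150544 * sqrt(14) / 5625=6086.79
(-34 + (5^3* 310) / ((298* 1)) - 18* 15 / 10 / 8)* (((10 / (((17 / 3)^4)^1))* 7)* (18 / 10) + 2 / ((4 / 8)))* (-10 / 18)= -212.20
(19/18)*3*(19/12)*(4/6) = 361/108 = 3.34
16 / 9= 1.78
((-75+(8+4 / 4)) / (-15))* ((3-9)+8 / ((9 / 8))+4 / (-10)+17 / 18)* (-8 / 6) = -6556 / 675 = -9.71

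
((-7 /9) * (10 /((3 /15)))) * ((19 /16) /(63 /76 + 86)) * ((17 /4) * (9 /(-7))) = 153425 /52792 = 2.91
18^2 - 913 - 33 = -622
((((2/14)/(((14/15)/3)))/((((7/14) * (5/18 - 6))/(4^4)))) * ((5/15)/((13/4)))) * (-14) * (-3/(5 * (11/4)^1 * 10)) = -663552/515515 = -1.29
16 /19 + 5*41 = 3911 /19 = 205.84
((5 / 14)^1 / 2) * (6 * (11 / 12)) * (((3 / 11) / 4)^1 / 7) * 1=15 / 1568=0.01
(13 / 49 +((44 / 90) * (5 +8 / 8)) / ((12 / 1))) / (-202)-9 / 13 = -2011651 / 2895165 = -0.69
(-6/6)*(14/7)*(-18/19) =36/19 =1.89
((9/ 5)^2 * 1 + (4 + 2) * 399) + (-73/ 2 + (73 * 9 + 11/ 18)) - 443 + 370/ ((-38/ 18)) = 10260376/ 4275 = 2400.09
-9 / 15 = -3 / 5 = -0.60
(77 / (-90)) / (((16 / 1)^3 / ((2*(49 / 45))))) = -3773 / 8294400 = -0.00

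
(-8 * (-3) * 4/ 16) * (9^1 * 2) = 108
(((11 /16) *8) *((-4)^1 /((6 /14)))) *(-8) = 1232 /3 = 410.67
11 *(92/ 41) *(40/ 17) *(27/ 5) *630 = 137712960/ 697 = 197579.57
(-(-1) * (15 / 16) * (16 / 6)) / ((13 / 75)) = 375 / 26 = 14.42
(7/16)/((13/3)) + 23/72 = 787/1872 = 0.42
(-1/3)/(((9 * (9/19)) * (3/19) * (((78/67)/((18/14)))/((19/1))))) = -10.39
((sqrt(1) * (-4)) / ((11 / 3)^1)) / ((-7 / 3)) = 36 / 77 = 0.47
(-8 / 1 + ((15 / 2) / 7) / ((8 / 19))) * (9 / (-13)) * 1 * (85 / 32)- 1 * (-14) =86131 / 3584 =24.03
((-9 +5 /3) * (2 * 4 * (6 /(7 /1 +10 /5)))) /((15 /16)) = -5632 /135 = -41.72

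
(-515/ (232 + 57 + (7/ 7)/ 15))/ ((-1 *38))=0.05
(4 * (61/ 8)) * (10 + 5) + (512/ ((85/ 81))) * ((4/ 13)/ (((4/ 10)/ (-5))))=-627225/ 442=-1419.06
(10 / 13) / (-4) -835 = -21715 / 26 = -835.19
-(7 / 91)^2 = -0.01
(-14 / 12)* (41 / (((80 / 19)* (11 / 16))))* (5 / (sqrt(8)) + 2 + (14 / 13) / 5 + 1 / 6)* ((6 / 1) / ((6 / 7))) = -35460859 / 128700-38171* sqrt(2) / 264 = -480.01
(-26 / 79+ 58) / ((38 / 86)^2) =8424044 / 28519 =295.38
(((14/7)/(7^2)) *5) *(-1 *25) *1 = -250/49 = -5.10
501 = 501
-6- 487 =-493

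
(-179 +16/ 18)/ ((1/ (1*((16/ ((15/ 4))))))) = -102592/ 135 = -759.94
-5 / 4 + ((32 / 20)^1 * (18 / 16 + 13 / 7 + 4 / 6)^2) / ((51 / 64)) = 11462333 / 449820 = 25.48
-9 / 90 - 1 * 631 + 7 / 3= -18863 / 30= -628.77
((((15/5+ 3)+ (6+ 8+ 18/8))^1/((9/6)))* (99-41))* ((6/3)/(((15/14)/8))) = 578144/45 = 12847.64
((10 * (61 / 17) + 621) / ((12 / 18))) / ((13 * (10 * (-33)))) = -859 / 3740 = -0.23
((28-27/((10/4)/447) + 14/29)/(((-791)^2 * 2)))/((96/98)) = -21746/5554515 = -0.00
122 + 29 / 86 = 10521 / 86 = 122.34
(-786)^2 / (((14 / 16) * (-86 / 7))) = -2471184 / 43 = -57469.40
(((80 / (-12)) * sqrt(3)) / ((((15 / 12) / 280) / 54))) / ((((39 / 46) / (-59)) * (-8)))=-9119040 * sqrt(3) / 13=-1214972.35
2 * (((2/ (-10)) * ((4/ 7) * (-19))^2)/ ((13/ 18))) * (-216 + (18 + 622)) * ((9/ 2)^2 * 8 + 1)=-14370872832/ 3185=-4512047.98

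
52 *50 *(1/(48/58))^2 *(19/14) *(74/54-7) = -98670325/3402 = -29003.62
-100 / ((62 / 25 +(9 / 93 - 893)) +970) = -19375 / 15418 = -1.26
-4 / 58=-0.07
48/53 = 0.91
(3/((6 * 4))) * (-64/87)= -8/87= -0.09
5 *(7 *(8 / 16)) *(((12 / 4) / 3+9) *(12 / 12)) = 175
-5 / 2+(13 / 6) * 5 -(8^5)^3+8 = -105553116266447 / 3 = -35184372088815.67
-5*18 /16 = -45 /8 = -5.62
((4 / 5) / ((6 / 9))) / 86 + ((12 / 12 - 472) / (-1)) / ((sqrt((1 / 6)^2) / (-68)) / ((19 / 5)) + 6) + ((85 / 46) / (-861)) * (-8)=15551641958903 / 198010296015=78.54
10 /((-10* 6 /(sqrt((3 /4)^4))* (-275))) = 3 /8800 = 0.00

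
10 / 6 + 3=14 / 3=4.67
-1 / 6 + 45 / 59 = 0.60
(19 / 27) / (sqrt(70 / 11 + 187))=19 * sqrt(23397) / 57429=0.05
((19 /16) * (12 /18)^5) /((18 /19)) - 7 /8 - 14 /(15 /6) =-551993 /87480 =-6.31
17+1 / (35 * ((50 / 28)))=2127 / 125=17.02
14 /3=4.67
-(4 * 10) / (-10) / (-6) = -2 / 3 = -0.67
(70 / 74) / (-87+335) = 35 / 9176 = 0.00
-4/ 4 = -1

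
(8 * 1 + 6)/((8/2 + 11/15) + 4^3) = 0.20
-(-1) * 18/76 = 9/38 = 0.24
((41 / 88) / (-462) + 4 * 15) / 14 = 2439319 / 569184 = 4.29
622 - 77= 545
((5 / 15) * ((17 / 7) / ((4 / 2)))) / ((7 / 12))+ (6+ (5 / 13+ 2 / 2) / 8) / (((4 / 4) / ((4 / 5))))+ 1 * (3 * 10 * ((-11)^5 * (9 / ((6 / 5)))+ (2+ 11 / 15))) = -115412893766 / 3185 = -36236387.37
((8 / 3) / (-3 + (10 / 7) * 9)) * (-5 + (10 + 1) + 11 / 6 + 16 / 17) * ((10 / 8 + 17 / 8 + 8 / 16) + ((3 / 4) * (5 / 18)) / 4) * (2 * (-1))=-2361905 / 126684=-18.64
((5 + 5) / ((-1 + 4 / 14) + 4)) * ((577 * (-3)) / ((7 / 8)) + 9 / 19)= -2630490 / 437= -6019.43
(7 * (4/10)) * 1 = 14/5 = 2.80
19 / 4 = 4.75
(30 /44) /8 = 15 /176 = 0.09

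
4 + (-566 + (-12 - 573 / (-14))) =-7463 / 14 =-533.07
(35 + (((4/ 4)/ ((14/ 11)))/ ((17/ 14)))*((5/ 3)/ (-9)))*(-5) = -80050/ 459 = -174.40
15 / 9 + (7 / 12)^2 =289 / 144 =2.01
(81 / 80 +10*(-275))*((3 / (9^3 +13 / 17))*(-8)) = 11215869 / 124060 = 90.41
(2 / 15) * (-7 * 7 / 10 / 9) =-49 / 675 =-0.07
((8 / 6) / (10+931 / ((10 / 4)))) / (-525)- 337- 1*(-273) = -9636481 / 150570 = -64.00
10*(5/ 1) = 50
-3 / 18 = -1 / 6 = -0.17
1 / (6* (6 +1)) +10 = 421 / 42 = 10.02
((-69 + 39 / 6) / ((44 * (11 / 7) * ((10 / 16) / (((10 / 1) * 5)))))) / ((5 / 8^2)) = -925.62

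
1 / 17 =0.06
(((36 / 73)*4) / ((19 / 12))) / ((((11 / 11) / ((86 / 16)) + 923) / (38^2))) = 5647104 / 2897881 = 1.95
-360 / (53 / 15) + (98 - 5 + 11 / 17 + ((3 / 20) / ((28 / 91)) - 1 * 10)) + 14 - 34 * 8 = -19876221 / 72080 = -275.75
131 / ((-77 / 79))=-134.40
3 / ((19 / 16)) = 48 / 19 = 2.53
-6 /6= -1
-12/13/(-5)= 12/65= 0.18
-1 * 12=-12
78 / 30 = 13 / 5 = 2.60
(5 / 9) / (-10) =-1 / 18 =-0.06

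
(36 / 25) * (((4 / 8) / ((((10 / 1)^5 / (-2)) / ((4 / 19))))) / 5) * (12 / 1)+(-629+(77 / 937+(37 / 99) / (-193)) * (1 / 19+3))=-83546300673416611 / 132875750390625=-628.76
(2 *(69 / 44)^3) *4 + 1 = 339157 / 10648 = 31.85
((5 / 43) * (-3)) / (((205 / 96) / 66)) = -19008 / 1763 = -10.78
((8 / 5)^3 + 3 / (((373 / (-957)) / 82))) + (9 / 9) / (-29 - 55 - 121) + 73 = -1059168434 / 1911625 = -554.07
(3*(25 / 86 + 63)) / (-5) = -16329 / 430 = -37.97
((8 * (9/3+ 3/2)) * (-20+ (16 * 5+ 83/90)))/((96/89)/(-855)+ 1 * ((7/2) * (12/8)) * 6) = 111261036/1597931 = 69.63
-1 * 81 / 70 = -81 / 70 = -1.16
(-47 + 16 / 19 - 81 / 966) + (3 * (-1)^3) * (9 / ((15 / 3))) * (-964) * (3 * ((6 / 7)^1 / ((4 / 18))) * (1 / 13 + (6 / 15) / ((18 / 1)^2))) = 9269051453 / 1988350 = 4661.68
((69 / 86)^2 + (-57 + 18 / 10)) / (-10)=2017491 / 369800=5.46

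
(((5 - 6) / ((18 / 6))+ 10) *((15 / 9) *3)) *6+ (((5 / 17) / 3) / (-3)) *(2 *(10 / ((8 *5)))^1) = 88735 / 306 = 289.98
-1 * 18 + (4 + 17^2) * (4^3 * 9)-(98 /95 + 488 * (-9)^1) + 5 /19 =173141.23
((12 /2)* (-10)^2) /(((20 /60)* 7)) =1800 /7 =257.14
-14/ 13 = -1.08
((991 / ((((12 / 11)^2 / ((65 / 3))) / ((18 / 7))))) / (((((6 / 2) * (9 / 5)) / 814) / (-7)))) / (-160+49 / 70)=79306137625 / 258066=307309.52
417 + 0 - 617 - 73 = -273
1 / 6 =0.17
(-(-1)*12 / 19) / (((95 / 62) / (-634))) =-471696 / 1805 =-261.33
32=32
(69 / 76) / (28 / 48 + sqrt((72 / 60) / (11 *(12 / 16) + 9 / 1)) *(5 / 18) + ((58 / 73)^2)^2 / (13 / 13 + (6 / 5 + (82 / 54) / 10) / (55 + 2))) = 174102683043739223839197969 / 185451452928372266205669499 - 864775630820668679303148 *sqrt(230) / 185451452928372266205669499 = 0.87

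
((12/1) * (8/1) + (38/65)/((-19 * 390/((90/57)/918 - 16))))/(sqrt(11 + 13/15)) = 3537284107 * sqrt(2670)/6558628050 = 27.87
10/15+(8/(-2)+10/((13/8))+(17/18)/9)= 6161/2106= 2.93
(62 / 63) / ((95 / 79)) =4898 / 5985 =0.82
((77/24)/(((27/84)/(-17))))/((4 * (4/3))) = -9163/288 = -31.82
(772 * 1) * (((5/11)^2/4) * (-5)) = -24125/121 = -199.38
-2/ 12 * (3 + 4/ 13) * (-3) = 43/ 26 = 1.65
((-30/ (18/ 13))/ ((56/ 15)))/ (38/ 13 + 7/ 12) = -12675/ 7658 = -1.66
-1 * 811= -811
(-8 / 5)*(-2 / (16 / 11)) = 11 / 5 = 2.20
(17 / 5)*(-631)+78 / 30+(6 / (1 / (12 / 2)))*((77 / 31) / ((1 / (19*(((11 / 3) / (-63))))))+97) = 581398 / 465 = 1250.32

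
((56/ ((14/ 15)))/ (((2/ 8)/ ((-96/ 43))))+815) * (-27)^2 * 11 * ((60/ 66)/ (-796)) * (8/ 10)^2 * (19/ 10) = -133025004/ 42785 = -3109.15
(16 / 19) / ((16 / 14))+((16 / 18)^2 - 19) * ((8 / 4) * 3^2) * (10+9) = -1064824 / 171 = -6227.04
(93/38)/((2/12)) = 279/19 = 14.68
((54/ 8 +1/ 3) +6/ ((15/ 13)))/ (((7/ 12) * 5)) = 737/ 175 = 4.21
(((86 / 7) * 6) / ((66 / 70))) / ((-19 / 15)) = -12900 / 209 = -61.72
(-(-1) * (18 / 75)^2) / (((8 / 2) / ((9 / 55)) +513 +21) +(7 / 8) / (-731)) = 1894752 / 18369990625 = 0.00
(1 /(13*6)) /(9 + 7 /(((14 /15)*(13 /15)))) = 1 /1377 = 0.00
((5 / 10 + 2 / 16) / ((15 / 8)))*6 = 2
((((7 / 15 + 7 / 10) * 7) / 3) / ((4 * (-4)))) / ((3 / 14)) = -343 / 432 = -0.79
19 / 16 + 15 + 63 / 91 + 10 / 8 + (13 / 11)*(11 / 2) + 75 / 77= 410071 / 16016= 25.60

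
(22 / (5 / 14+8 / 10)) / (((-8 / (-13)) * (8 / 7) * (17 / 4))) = 35035 / 5508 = 6.36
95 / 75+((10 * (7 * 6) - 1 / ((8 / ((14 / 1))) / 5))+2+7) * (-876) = -5522066 / 15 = -368137.73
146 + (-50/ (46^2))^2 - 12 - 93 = 45894549/ 1119364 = 41.00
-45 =-45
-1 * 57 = -57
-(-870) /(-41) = -870 /41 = -21.22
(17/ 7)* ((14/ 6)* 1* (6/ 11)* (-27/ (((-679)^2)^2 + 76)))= -918/ 2338146841327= -0.00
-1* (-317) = 317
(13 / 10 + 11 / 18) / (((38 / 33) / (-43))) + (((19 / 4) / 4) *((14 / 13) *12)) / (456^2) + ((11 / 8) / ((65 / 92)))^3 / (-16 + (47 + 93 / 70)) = -64511029457599 / 906858326400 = -71.14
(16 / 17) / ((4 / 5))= 20 / 17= 1.18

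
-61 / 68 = -0.90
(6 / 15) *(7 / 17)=14 / 85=0.16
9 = 9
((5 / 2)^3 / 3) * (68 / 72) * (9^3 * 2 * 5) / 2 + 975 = 302475 / 16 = 18904.69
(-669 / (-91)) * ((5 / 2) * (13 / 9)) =1115 / 42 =26.55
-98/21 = -4.67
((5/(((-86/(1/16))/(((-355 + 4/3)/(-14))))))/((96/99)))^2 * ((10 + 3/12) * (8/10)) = 27923509405/380008136704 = 0.07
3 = 3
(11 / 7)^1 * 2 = 22 / 7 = 3.14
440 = 440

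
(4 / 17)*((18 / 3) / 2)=12 / 17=0.71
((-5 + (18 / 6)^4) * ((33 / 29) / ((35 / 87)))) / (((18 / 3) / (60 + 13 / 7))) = 542982 / 245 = 2216.25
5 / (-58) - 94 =-5457 / 58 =-94.09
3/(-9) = -1/3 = -0.33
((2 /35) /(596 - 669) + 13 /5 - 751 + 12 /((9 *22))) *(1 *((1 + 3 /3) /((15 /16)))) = -2019081664 /1264725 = -1596.46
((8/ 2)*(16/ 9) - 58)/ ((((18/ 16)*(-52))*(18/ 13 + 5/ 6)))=1832/ 4671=0.39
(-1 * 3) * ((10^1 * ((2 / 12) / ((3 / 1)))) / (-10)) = 1 / 6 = 0.17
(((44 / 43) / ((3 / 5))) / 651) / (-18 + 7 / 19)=-836 / 5626593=-0.00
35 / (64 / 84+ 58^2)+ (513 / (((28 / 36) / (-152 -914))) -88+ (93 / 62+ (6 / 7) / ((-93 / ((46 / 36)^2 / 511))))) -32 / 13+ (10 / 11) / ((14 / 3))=-12763776124594252073 / 18151199037972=-703191.90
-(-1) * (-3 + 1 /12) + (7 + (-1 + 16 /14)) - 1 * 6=-1.77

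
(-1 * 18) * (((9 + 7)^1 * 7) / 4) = -504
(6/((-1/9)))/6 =-9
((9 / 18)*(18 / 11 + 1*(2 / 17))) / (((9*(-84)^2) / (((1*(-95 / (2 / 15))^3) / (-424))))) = 4394046875 / 372970752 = 11.78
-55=-55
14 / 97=0.14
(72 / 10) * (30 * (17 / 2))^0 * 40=288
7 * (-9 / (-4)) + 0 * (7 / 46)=63 / 4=15.75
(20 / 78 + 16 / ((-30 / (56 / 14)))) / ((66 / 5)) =-0.14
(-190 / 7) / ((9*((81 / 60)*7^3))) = -0.01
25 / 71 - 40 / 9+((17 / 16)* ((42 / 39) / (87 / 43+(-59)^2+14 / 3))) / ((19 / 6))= -4.09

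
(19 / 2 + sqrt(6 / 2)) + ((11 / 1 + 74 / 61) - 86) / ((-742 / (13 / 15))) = sqrt(3) + 464882 / 48495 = 11.32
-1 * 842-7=-849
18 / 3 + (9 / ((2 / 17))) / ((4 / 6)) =483 / 4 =120.75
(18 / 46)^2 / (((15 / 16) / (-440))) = -38016 / 529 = -71.86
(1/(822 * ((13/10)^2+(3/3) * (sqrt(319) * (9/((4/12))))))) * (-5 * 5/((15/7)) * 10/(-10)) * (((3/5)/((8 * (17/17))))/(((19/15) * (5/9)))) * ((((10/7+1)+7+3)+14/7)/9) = -426725/24212912742868+1704375 * sqrt(319)/6053228185717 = 0.00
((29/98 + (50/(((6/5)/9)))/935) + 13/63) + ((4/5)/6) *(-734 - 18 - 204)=-104372981/824670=-126.56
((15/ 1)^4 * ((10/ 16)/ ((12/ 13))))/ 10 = 3427.73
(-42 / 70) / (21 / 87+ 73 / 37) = -1073 / 3960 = -0.27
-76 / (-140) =19 / 35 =0.54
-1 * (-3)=3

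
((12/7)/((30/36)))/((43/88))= 6336/1505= 4.21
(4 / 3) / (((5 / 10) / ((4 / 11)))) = 32 / 33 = 0.97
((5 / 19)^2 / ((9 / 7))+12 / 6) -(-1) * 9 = 35914 / 3249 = 11.05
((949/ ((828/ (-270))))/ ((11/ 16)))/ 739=-113880/ 186967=-0.61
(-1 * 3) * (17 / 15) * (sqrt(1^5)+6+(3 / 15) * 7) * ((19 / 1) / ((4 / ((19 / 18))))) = -42959 / 300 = -143.20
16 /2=8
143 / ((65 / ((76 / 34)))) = 4.92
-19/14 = -1.36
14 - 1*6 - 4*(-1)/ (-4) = 7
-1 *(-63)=63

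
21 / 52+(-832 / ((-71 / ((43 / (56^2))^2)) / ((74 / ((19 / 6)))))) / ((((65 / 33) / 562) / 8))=99305514489 / 842126740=117.92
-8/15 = -0.53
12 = 12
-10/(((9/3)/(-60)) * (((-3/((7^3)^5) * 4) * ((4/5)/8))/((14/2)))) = -16616465284800500/3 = -5538821761600166.67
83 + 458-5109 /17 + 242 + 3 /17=482.65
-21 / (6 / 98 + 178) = -1029 / 8725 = -0.12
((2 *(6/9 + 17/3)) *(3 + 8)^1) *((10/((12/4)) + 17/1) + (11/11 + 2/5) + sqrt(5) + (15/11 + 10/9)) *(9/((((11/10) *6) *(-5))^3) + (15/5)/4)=227525 *sqrt(5)/2178 + 545286415/215622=2762.49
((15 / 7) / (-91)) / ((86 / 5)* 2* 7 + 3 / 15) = -0.00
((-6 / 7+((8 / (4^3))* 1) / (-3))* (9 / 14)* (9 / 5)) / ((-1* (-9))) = -453 / 3920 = -0.12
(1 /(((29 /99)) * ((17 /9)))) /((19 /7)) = 6237 /9367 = 0.67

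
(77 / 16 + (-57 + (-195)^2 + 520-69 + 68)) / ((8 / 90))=27714105 / 64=433032.89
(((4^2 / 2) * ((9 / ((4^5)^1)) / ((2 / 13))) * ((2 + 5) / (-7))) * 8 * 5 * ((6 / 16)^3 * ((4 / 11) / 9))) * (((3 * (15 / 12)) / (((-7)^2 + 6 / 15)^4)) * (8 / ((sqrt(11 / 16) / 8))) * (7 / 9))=-984375 * sqrt(11) / 2217225195328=-0.00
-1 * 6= -6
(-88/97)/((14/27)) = -1188/679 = -1.75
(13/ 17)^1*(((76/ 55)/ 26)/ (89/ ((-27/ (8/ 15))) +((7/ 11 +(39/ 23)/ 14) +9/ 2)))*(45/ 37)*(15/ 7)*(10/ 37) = 477859500/ 58415299819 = 0.01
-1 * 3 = -3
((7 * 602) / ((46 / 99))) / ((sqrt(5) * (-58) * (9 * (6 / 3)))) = -23177 * sqrt(5) / 13340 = -3.88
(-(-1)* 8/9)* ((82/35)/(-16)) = -41/315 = -0.13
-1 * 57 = -57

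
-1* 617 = -617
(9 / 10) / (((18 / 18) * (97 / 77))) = 693 / 970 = 0.71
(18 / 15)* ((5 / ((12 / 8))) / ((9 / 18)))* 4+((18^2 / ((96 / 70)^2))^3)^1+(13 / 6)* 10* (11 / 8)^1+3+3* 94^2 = 4041184615571 / 786432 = 5138631.97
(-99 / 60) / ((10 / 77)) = -2541 / 200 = -12.70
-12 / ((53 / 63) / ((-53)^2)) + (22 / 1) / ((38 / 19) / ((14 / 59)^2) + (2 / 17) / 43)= -101963750840 / 2544807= -40067.38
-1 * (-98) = 98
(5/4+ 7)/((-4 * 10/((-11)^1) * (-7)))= -363/1120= -0.32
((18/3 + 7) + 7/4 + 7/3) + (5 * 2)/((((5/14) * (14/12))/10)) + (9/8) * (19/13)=258.73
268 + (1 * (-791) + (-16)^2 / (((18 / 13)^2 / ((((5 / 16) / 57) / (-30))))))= -7244411 / 13851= -523.02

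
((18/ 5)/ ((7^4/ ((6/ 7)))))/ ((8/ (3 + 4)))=27/ 24010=0.00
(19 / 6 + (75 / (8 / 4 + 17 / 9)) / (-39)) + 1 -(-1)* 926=507601 / 546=929.67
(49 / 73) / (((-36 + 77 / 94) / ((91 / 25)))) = -419146 / 6035275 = -0.07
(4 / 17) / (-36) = -1 / 153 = -0.01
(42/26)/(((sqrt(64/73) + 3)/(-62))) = -285138/7709 + 10416 * sqrt(73)/7709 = -25.44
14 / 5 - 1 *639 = -3181 / 5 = -636.20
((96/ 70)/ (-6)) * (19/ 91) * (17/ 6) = -0.14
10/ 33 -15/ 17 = -325/ 561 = -0.58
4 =4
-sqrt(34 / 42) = -sqrt(357) / 21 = -0.90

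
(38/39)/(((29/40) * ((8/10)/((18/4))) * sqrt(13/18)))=8550 * sqrt(26)/4901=8.90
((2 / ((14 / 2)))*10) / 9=20 / 63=0.32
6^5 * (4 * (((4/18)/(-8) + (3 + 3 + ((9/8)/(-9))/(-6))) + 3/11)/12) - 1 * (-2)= 178672/11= 16242.91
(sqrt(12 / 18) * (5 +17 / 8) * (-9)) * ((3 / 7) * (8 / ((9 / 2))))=-114 * sqrt(6) / 7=-39.89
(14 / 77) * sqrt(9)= 6 / 11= 0.55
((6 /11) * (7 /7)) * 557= 3342 /11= 303.82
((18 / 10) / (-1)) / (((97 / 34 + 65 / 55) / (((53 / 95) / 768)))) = -9911 / 30582400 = -0.00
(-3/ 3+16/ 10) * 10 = 6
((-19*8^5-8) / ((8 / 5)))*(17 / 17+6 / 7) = -722660.71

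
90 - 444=-354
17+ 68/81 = 1445/81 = 17.84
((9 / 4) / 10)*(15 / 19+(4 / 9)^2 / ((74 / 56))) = 53467 / 253080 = 0.21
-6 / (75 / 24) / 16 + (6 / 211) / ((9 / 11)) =-1349 / 15825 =-0.09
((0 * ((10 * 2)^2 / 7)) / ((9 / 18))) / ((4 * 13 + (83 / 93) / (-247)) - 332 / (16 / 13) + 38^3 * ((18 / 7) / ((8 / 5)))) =0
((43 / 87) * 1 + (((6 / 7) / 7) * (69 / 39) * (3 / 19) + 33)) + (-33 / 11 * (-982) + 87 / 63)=3138781355 / 1052961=2980.91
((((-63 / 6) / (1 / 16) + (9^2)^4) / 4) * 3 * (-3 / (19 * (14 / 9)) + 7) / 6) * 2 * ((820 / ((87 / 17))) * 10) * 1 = 118953258262.54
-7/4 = -1.75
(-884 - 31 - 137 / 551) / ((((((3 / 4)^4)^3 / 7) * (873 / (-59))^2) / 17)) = -3504786530734440448 / 223169655436839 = -15704.58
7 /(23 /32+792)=224 /25367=0.01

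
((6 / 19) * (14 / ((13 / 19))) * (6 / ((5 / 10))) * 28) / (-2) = -14112 / 13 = -1085.54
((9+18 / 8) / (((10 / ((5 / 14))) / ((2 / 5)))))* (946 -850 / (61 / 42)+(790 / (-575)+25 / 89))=288705861 / 4994680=57.80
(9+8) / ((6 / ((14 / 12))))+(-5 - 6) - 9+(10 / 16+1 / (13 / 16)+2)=-12017 / 936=-12.84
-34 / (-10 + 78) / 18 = -1 / 36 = -0.03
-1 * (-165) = 165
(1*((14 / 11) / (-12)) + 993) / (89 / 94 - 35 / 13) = -40039441 / 70389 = -568.83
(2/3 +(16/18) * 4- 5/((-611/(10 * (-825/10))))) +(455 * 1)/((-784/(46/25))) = -5538161/1539720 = -3.60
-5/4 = -1.25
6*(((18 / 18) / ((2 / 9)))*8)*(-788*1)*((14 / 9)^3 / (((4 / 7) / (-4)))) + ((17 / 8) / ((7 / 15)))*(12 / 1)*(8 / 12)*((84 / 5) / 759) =4484713.10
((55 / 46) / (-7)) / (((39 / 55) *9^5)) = -3025 / 741537342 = -0.00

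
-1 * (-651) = 651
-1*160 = -160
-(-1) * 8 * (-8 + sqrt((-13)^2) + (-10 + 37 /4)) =34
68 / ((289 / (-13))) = -52 / 17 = -3.06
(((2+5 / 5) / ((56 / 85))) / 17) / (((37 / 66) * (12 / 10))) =825 / 2072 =0.40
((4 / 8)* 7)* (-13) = -91 / 2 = -45.50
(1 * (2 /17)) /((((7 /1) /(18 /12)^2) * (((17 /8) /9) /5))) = 1620 /2023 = 0.80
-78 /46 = -39 /23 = -1.70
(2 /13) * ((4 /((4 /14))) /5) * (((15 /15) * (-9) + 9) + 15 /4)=21 /13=1.62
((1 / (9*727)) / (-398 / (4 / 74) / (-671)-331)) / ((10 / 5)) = -671 / 2810061468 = -0.00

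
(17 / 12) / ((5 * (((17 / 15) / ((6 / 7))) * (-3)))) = -0.07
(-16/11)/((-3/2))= 32/33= 0.97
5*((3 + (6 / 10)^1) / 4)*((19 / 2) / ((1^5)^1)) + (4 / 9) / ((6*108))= 124661 / 2916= 42.75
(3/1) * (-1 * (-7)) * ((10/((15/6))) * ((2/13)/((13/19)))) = 3192/169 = 18.89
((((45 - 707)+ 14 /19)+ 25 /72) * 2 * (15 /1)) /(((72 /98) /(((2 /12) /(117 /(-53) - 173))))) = 25.67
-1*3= -3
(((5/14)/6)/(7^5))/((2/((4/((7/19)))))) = 95/4941258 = 0.00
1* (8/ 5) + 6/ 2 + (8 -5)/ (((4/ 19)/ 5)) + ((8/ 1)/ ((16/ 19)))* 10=3417/ 20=170.85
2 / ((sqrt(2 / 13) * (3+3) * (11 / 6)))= sqrt(26) / 11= 0.46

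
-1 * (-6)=6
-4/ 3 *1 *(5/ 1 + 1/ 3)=-64/ 9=-7.11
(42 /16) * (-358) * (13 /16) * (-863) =42172221 /64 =658940.95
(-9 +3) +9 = 3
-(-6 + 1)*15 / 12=25 / 4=6.25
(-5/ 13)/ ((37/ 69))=-345/ 481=-0.72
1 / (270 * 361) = 1 / 97470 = 0.00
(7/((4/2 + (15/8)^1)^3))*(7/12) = 6272/89373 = 0.07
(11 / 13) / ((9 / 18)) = 1.69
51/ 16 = 3.19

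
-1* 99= -99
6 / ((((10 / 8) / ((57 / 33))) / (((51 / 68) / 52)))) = 171 / 1430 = 0.12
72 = 72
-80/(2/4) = -160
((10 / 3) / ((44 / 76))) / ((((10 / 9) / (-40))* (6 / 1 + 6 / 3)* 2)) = -12.95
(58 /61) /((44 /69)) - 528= -706575 /1342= -526.51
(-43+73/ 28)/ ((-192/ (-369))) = -139113/ 1792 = -77.63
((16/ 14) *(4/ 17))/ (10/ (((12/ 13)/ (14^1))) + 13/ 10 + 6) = 960/ 567511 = 0.00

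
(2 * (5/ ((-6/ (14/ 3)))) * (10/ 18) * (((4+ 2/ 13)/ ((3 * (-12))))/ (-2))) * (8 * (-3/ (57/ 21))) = 4900/ 2223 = 2.20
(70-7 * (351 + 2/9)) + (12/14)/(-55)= -8276399/3465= -2388.57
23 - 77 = -54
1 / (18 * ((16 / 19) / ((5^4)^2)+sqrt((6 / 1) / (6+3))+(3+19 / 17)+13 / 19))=0.01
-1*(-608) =608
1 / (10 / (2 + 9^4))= 6563 / 10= 656.30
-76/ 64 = -19/ 16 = -1.19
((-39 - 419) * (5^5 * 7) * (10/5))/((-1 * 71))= 282218.31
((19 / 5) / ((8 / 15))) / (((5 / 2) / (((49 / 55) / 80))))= 2793 / 88000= 0.03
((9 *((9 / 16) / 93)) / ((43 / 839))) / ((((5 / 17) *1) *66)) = 128367 / 2346080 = 0.05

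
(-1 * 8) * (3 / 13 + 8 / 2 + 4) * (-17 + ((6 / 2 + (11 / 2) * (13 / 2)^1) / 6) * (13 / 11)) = 264611 / 429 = 616.81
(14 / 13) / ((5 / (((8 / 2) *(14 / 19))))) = 784 / 1235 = 0.63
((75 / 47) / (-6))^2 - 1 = -0.93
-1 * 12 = -12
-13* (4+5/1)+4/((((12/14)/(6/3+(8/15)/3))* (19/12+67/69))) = -113.02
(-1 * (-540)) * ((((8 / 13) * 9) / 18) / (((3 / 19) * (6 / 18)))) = 41040 / 13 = 3156.92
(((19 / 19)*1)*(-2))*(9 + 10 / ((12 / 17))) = -139 / 3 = -46.33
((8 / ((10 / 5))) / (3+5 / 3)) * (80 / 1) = 480 / 7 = 68.57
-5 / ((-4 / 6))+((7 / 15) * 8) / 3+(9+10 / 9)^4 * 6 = 1371690461 / 21870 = 62720.19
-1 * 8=-8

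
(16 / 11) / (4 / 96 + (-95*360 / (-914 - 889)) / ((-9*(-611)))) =47003008 / 1457907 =32.24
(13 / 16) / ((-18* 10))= -13 / 2880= -0.00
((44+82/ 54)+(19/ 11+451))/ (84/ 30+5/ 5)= 739895/ 5643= 131.12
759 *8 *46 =279312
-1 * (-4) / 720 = 1 / 180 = 0.01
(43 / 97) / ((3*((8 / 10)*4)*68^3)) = 215 / 1463995392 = 0.00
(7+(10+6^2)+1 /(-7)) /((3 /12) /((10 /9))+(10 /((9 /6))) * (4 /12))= 133200 /6167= 21.60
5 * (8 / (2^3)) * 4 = 20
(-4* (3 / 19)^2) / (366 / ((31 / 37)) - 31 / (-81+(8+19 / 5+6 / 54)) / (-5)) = -1156548 / 5065242623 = -0.00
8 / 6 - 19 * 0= 4 / 3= 1.33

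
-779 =-779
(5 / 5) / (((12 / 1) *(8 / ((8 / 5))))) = 1 / 60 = 0.02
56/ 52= 14/ 13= 1.08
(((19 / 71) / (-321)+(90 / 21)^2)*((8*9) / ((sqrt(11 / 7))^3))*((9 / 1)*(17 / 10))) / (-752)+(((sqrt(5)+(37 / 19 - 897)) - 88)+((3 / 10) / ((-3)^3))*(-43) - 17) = -1709273 / 1710 - 9414534771*sqrt(77) / 6048579460+sqrt(5) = -1011.00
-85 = -85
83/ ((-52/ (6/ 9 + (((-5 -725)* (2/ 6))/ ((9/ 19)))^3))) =110733104979937/ 511758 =216377868.02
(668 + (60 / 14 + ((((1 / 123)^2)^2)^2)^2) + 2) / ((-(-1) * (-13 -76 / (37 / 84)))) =-479319950429948007250317027056256917299 / 131892580267471091894262395414500836855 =-3.63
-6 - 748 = -754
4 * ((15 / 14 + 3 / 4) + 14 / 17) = 1259 / 119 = 10.58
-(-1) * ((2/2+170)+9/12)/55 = 3.12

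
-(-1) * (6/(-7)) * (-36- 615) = 558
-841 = -841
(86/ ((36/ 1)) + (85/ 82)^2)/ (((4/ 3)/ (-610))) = -63925255/ 40344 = -1584.50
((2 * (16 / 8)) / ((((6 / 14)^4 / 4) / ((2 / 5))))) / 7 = 10976 / 405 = 27.10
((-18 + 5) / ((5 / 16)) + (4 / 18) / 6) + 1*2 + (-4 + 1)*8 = -8581 / 135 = -63.56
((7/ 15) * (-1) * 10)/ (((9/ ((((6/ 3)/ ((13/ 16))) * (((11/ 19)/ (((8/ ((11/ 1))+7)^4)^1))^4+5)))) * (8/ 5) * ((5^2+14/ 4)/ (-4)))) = 722510193766300129291909513444586374016/ 1290648343453782560425000069244384765625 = 0.56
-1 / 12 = -0.08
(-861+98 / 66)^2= 804516496 / 1089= 738766.30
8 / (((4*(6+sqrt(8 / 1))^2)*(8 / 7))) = 11 / 112- 3*sqrt(2) / 56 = 0.02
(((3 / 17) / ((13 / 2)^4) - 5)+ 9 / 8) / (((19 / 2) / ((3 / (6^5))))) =-15051263 / 95646904704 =-0.00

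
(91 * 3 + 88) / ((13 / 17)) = 6137 / 13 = 472.08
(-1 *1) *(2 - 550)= 548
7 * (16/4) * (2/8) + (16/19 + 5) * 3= 466/19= 24.53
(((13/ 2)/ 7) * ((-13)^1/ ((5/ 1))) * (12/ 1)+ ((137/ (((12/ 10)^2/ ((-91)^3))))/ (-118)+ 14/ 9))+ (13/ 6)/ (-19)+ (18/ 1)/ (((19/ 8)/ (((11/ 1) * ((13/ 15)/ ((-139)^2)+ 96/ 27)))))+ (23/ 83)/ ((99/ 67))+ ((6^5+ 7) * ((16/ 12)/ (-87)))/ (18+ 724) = 46555696261758983535311/ 76591468944448920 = 607844.41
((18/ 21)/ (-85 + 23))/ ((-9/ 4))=4/ 651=0.01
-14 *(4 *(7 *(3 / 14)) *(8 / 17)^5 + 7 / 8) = -80583041 / 5679428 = -14.19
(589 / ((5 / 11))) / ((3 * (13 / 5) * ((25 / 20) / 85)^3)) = 2037204928 / 39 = 52236023.79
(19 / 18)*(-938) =-8911 / 9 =-990.11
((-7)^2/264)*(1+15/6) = 343/528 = 0.65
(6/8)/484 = 3/1936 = 0.00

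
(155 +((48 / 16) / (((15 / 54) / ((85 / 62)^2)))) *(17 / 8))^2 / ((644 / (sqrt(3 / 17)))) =9281375506225 *sqrt(51) / 2588341224448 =25.61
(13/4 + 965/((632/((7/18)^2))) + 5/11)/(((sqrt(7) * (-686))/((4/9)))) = -8864431 * sqrt(7)/24336574416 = -0.00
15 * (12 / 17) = 180 / 17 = 10.59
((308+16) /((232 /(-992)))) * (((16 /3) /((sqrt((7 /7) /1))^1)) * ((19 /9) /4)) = -113088 /29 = -3899.59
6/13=0.46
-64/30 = -2.13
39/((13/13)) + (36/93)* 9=1317/31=42.48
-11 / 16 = -0.69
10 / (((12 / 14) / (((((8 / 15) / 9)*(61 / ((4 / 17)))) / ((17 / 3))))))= 854 / 27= 31.63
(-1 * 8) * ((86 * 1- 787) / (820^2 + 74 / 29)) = 81316 / 9749837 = 0.01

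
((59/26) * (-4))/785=-118/10205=-0.01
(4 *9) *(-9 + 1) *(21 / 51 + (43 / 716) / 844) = -76155462 / 642073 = -118.61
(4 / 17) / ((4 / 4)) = 4 / 17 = 0.24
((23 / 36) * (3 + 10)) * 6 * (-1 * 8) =-1196 / 3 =-398.67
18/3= 6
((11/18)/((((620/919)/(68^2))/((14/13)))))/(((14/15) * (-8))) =-2921501/4836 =-604.12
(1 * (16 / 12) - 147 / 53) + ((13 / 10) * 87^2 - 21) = 15609443 / 1590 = 9817.26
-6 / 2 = -3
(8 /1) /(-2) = -4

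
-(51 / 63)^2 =-289 / 441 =-0.66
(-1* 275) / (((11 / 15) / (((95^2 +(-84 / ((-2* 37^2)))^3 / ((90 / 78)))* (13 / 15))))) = -2933125.01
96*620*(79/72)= 195920/3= 65306.67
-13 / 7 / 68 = -13 / 476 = -0.03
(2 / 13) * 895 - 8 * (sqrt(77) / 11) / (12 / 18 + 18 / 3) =1790 / 13 - 6 * sqrt(77) / 55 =136.74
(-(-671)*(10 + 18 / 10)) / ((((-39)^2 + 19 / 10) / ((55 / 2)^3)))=6586619875 / 60916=108126.27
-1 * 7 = -7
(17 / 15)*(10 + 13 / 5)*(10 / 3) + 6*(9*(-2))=-302 / 5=-60.40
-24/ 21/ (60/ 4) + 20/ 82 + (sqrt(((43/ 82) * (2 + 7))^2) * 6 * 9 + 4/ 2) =257.02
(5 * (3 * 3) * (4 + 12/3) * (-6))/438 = -360/73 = -4.93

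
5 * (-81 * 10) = -4050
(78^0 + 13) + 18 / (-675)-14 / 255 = 17746 / 1275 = 13.92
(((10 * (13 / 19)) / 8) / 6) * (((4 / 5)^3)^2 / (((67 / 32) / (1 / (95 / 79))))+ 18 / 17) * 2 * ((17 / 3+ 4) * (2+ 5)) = 22.43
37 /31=1.19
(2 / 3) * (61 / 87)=122 / 261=0.47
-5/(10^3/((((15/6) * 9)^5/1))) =-7381125/256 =-28832.52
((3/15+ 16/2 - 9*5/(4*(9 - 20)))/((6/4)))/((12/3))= 2029/1320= 1.54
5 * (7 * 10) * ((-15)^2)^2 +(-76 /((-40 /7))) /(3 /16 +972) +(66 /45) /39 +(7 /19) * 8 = 1021154326722604 /57631275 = 17718753.00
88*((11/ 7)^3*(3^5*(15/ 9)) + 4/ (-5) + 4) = 237667144/ 1715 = 138581.43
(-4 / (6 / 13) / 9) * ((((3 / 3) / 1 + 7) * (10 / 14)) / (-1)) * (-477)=-55120 / 21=-2624.76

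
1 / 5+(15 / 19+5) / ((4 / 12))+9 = 2524 / 95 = 26.57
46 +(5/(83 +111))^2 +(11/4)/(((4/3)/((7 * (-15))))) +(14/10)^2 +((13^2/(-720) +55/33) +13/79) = -223446423727/1337959800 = -167.01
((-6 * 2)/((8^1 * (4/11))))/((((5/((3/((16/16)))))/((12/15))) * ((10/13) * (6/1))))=-429/1000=-0.43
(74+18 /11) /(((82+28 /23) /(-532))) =-5090176 /10527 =-483.54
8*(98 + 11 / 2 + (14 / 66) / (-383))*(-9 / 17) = -31395108 / 71621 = -438.35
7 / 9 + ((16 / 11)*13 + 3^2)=2840 / 99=28.69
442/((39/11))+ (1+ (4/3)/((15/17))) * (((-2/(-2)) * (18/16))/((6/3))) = 30259/240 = 126.08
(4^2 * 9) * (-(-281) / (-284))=-10116 / 71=-142.48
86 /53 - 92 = -4790 /53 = -90.38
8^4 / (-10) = -2048 / 5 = -409.60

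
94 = 94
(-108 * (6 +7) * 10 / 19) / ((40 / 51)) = -17901 / 19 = -942.16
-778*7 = -5446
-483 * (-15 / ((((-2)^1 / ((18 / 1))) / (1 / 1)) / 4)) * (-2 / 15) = 34776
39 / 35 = 1.11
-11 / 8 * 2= -11 / 4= -2.75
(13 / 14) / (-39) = -1 / 42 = -0.02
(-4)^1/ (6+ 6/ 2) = -0.44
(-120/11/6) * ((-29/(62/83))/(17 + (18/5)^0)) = 12035/3069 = 3.92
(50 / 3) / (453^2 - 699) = 5 / 61353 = 0.00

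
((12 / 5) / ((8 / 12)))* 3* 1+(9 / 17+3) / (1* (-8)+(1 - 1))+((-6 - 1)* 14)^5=-1536665352799 / 170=-9039207957.64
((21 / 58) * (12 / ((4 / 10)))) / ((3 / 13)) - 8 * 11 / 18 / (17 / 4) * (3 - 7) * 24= 232943 / 1479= 157.50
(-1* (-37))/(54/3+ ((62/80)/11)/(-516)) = 8400480/4086689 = 2.06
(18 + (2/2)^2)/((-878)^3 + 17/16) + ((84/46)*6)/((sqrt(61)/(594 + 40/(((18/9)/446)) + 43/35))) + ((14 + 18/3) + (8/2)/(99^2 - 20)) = 111499280004344/5574850014585 + 11989188*sqrt(61)/7015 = 13368.33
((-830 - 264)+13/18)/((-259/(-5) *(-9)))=98395/41958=2.35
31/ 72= 0.43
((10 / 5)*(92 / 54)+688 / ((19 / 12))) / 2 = 112330 / 513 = 218.97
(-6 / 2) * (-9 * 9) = 243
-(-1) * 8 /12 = 2 /3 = 0.67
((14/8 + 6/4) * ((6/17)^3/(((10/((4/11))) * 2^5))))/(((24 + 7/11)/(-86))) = -15093/26628460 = -0.00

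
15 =15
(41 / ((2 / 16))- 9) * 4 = 1276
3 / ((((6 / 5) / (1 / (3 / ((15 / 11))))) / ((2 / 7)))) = 25 / 77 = 0.32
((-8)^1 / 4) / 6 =-1 / 3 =-0.33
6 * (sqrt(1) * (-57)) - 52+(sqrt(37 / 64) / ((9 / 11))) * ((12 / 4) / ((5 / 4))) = -394+11 * sqrt(37) / 30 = -391.77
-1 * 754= -754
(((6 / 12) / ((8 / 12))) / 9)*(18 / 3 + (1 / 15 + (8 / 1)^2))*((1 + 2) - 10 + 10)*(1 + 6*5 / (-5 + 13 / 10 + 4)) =106151 / 60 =1769.18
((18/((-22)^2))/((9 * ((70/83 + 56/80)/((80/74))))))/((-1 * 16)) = -2075/11470074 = -0.00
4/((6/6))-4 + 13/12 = 13/12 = 1.08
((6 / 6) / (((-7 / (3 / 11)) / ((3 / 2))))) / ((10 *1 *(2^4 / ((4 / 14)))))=-9 / 86240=-0.00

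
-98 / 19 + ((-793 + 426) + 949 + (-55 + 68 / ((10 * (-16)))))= 396277 / 760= 521.42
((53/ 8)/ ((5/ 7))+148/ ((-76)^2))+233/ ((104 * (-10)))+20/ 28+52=162391351/ 2628080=61.79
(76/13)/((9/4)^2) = 1216/1053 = 1.15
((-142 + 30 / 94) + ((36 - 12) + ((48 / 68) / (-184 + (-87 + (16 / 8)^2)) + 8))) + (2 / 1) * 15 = -5666373 / 71111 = -79.68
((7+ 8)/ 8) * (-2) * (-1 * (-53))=-198.75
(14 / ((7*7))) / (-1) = -2 / 7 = -0.29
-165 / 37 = -4.46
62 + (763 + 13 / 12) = 9913 / 12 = 826.08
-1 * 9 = -9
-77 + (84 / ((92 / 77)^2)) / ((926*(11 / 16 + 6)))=-76.99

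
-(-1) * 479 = 479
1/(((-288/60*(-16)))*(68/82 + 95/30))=205/62912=0.00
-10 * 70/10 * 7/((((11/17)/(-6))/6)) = 299880/11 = 27261.82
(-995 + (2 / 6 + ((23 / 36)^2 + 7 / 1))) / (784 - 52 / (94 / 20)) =-60135889 / 47081088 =-1.28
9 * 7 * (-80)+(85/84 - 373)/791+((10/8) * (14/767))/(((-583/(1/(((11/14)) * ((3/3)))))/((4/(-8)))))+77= -1622175345966059/326822820324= -4963.47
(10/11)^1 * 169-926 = -8496/11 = -772.36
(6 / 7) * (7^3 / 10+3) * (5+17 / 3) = 11936 / 35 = 341.03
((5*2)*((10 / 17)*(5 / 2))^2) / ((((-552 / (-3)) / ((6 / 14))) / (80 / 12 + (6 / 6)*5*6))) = 171875 / 93058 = 1.85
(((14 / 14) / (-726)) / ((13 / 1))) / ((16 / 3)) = -1 / 50336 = -0.00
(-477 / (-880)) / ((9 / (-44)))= -53 / 20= -2.65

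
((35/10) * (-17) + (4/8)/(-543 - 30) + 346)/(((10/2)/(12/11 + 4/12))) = 701428/8595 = 81.61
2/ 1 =2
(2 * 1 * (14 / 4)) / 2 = 7 / 2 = 3.50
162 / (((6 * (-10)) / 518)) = -6993 / 5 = -1398.60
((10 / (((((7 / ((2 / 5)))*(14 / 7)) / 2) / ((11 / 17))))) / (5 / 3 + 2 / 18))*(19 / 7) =1881 / 3332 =0.56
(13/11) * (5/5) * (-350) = -4550/11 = -413.64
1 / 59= 0.02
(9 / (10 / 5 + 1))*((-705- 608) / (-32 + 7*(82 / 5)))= -6565 / 138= -47.57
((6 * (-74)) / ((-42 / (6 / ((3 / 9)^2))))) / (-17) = -3996 / 119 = -33.58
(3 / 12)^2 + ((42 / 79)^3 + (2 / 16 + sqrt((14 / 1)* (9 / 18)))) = 2664525 / 7888624 + sqrt(7) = 2.98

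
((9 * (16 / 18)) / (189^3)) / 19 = 8 / 128274111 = 0.00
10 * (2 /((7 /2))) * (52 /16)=18.57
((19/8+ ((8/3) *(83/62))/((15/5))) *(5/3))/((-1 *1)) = -39785/6696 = -5.94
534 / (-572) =-267 / 286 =-0.93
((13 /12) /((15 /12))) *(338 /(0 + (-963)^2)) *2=8788 /13910535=0.00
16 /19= 0.84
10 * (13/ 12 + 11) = 725/ 6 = 120.83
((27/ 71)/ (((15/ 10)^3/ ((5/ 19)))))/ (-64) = -5/ 10792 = -0.00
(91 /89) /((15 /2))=182 /1335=0.14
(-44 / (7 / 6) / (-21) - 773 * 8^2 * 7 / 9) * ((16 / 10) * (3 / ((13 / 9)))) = -407234496 / 3185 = -127860.12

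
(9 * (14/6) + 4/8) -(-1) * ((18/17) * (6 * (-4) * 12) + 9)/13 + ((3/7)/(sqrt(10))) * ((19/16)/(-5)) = -43/34 -57 * sqrt(10)/5600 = -1.30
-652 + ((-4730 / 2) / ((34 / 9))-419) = -57699 / 34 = -1697.03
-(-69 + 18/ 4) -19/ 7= 865/ 14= 61.79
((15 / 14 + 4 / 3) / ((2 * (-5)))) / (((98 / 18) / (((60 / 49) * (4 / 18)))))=-0.01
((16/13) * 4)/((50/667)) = 21344/325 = 65.67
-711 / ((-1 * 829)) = 711 / 829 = 0.86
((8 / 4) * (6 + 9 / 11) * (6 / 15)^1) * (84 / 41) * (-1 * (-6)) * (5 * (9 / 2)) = 680400 / 451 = 1508.65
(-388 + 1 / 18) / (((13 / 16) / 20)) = -1117280 / 117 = -9549.40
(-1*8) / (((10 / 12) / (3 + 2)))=-48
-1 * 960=-960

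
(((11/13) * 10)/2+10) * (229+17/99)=4197280/1287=3261.29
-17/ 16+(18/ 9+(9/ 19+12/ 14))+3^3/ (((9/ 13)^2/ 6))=724091/ 2128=340.27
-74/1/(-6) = 37/3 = 12.33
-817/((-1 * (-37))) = -817/37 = -22.08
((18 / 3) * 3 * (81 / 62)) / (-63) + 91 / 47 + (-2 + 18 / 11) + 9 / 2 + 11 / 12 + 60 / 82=7.35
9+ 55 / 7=118 / 7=16.86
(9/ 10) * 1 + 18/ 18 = 1.90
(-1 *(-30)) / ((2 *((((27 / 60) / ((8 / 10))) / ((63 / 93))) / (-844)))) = -472640 / 31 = -15246.45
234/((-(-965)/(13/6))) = 507/965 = 0.53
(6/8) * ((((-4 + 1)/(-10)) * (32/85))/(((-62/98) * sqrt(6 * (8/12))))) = -0.07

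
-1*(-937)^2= -877969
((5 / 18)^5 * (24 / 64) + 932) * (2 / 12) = 155.33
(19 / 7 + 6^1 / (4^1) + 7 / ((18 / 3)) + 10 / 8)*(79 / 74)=7.08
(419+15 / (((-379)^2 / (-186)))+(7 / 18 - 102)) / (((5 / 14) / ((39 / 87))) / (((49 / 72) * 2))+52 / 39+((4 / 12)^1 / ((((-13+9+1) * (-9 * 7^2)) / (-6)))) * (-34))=10976775765501 / 68138119324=161.10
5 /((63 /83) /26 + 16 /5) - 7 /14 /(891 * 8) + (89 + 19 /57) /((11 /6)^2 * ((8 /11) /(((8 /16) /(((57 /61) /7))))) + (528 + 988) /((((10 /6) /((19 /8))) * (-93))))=-10726269200273683 /4453270456420368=-2.41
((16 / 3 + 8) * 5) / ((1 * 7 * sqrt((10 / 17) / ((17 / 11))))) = 340 * sqrt(110) / 231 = 15.44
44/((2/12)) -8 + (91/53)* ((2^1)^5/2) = 15024/53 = 283.47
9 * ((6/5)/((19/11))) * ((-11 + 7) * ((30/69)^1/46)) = -2376/10051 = -0.24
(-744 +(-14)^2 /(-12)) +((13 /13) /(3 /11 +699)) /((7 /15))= -40939223 /53844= -760.33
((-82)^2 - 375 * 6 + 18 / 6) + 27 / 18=8957 / 2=4478.50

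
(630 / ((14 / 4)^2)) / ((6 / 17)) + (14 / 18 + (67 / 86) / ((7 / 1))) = 113471 / 774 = 146.60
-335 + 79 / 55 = -18346 / 55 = -333.56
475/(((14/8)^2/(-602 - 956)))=-11840800/49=-241648.98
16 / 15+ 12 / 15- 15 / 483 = 4433 / 2415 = 1.84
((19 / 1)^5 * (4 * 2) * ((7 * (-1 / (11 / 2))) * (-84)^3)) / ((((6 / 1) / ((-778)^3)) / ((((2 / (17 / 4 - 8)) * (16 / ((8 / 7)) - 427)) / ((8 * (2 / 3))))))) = -2663983203080622078007296 / 55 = -48436058237829492327405.38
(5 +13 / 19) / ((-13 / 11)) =-1188 / 247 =-4.81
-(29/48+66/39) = -1433/624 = -2.30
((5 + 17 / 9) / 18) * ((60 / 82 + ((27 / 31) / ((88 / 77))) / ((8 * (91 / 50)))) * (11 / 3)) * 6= 1520035 / 230256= 6.60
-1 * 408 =-408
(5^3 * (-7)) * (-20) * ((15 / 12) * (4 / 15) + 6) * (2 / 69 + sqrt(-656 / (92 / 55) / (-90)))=665000 / 207 + 332500 * sqrt(20746) / 207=234572.68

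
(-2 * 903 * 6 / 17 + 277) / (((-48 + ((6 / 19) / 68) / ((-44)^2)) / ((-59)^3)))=-1542104.41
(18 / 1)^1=18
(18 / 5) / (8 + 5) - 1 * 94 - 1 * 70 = -10642 / 65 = -163.72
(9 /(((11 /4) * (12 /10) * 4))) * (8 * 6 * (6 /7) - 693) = -68445 /154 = -444.45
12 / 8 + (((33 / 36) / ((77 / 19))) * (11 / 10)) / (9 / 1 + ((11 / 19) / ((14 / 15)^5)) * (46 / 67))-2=-46540488457 / 98191399770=-0.47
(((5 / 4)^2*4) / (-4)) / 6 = -25 / 96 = -0.26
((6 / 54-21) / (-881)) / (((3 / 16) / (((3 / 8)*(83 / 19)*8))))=249664 / 150651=1.66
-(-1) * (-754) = -754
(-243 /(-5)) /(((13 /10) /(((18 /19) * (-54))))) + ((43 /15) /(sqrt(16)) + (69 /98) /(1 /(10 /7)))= -9713071457 /5083260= -1910.80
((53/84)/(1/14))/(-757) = -53/4542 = -0.01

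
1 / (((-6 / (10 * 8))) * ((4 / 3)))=-10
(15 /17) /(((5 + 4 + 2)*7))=15 /1309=0.01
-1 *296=-296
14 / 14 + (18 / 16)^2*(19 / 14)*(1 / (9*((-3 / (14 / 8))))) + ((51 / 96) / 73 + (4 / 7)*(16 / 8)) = 533417 / 261632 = 2.04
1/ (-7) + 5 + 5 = 69/ 7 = 9.86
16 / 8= 2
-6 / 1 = -6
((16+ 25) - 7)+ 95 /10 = 87 /2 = 43.50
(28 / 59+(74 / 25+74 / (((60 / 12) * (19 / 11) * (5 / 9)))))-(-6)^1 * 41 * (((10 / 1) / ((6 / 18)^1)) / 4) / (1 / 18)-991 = 903465963 / 28025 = 32237.86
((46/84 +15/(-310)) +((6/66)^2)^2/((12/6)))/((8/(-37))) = -352140137/152500656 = -2.31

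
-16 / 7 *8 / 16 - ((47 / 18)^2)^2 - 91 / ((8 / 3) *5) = -200064017 / 3674160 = -54.45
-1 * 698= -698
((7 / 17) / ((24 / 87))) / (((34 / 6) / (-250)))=-65.85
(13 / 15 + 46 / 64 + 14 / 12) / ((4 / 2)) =1321 / 960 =1.38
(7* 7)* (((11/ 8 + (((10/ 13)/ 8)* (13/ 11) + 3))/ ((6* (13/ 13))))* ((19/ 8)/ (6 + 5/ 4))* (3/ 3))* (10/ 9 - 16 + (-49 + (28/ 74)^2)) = -26257360745/ 34301664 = -765.48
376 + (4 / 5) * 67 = 2148 / 5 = 429.60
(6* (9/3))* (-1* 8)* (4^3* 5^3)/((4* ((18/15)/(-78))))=18720000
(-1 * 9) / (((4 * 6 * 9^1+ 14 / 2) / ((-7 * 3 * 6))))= 1134 / 223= 5.09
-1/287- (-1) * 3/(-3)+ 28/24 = 281/1722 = 0.16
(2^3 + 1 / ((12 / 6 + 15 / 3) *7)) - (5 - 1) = 197 / 49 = 4.02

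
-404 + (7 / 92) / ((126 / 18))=-37167 / 92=-403.99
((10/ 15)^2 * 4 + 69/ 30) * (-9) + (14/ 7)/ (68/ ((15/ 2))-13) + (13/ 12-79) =-407543/ 3540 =-115.13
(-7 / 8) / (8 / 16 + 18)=-7 / 148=-0.05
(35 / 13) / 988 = 35 / 12844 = 0.00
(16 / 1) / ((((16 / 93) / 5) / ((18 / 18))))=465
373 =373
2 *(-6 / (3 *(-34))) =2 / 17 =0.12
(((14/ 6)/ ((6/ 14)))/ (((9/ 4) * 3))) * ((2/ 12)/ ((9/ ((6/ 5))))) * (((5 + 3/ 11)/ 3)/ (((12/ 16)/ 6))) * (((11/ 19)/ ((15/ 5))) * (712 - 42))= 12186496/ 373977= 32.59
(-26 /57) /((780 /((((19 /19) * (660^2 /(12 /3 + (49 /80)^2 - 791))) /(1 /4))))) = 123904000 /95653581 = 1.30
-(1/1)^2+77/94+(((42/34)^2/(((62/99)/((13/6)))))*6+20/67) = 896953551/28211891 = 31.79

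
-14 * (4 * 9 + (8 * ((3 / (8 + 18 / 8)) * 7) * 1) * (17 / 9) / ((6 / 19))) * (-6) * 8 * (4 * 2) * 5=443161600 / 123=3602939.84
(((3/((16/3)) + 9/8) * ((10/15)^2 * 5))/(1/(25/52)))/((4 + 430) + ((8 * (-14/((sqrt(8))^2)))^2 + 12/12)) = 375/131248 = 0.00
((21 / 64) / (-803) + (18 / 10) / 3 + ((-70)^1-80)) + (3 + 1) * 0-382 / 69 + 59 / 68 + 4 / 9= -138913806311 / 904242240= -153.62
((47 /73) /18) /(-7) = -47 /9198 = -0.01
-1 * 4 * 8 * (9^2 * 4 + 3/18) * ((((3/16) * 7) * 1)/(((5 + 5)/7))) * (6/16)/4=-57183/64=-893.48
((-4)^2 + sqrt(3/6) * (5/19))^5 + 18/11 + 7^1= 854302748725 * sqrt(2)/19808792 + 1505211871851/1433531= 1110994.44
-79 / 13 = -6.08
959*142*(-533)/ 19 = -72582874/ 19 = -3820151.26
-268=-268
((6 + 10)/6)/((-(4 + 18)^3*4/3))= -0.00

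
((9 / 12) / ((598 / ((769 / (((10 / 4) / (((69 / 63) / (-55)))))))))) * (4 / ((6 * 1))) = -769 / 150150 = -0.01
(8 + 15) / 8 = 23 / 8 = 2.88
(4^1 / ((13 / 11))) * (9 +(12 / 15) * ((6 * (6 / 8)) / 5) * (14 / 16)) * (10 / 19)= 21186 / 1235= 17.15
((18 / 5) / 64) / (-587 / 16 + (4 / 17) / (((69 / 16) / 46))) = -459 / 278890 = -0.00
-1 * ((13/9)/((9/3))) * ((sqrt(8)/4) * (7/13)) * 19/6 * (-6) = 133 * sqrt(2)/54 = 3.48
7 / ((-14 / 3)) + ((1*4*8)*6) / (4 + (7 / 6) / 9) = 20067 / 446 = 44.99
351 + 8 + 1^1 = 360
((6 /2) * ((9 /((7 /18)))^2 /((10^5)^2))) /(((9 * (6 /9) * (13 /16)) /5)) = 6561 /39812500000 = 0.00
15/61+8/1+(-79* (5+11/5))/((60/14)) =-124.47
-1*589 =-589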